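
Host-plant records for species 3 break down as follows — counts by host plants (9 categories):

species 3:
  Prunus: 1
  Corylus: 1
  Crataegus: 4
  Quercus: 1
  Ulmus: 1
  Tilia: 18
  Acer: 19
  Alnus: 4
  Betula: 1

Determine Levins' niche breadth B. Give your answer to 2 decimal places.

Proportions for species 3 (n=50): 1/50=0.0200, 1/50=0.0200, 4/50=0.0800, 1/50=0.0200, 1/50=0.0200, 18/50=0.3600, 19/50=0.3800, 4/50=0.0800, 1/50=0.0200
Σpᵢ² = 0.0200² + 0.0200² + 0.0800² + 0.0200² + 0.0200² + 0.3600² + 0.3800² + 0.0800² + 0.0200² = 0.000400 + 0.000400 + 0.006400 + 0.000400 + 0.000400 + 0.129600 + 0.144400 + 0.006400 + 0.000400 = 0.288800
B = 1 / 0.288800 = 3.4626

3.46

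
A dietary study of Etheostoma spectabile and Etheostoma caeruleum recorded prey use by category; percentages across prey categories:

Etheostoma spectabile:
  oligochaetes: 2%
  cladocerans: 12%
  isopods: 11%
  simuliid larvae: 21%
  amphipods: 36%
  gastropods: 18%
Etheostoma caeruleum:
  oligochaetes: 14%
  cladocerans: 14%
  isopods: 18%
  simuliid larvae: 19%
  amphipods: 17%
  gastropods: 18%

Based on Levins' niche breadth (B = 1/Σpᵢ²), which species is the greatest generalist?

Convert percentages to proportions (divide by 100).
Σp_specᵢ² = 0.02² + 0.12² + 0.11² + 0.21² + 0.36² + 0.18² = 0.0004 + 0.0144 + 0.0121 + 0.0441 + 0.1296 + 0.0324 = 0.2330
B_spec = 1 / 0.2330 = 4.2918
Σp_caerᵢ² = 0.14² + 0.14² + 0.18² + 0.19² + 0.17² + 0.18² = 0.0196 + 0.0196 + 0.0324 + 0.0361 + 0.0289 + 0.0324 = 0.1690
B_caer = 1 / 0.1690 = 5.9172
Highest B → broadest niche (most generalist): Etheostoma caeruleum (B = 5.92).

Etheostoma caeruleum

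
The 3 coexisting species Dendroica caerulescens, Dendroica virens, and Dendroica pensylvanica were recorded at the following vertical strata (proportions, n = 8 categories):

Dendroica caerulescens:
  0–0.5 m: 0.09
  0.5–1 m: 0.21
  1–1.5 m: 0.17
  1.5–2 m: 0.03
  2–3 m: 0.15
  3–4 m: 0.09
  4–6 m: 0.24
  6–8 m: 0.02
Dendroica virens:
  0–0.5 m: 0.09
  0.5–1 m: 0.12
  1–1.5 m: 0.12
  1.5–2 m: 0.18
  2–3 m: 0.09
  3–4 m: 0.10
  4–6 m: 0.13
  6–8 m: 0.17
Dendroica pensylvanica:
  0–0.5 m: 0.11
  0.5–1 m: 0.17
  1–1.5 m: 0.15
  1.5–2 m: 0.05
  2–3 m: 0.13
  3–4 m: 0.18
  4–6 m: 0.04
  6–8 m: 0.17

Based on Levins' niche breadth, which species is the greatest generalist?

Σp_caerᵢ² = 0.09² + 0.21² + 0.17² + 0.03² + 0.15² + 0.09² + 0.24² + 0.02² = 0.0081 + 0.0441 + 0.0289 + 0.0009 + 0.0225 + 0.0081 + 0.0576 + 0.0004 = 0.1706
B_caer = 1 / 0.1706 = 5.8617
Σp_vireᵢ² = 0.09² + 0.12² + 0.12² + 0.18² + 0.09² + 0.10² + 0.13² + 0.17² = 0.0081 + 0.0144 + 0.0144 + 0.0324 + 0.0081 + 0.0100 + 0.0169 + 0.0289 = 0.1332
B_vire = 1 / 0.1332 = 7.5075
Σp_pensᵢ² = 0.11² + 0.17² + 0.15² + 0.05² + 0.13² + 0.18² + 0.04² + 0.17² = 0.0121 + 0.0289 + 0.0225 + 0.0025 + 0.0169 + 0.0324 + 0.0016 + 0.0289 = 0.1458
B_pens = 1 / 0.1458 = 6.8587
Highest B → broadest niche (most generalist): Dendroica virens (B = 7.51).

Dendroica virens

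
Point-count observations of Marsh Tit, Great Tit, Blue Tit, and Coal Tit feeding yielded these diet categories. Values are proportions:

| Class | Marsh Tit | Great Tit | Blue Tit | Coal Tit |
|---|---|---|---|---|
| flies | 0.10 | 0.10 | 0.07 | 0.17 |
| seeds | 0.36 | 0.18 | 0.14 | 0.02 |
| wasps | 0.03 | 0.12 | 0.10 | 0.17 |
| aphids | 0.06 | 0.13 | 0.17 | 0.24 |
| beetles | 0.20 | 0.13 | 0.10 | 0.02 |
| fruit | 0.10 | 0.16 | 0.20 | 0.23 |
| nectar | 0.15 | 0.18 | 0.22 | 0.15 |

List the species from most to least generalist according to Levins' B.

Great Tit > Blue Tit > Coal Tit > Marsh Tit

Σp_Marsᵢ² = 0.10² + 0.36² + 0.03² + 0.06² + 0.20² + 0.10² + 0.15² = 0.0100 + 0.1296 + 0.0009 + 0.0036 + 0.0400 + 0.0100 + 0.0225 = 0.2166
B_Mars = 1 / 0.2166 = 4.6168
Σp_Greaᵢ² = 0.10² + 0.18² + 0.12² + 0.13² + 0.13² + 0.16² + 0.18² = 0.0100 + 0.0324 + 0.0144 + 0.0169 + 0.0169 + 0.0256 + 0.0324 = 0.1486
B_Grea = 1 / 0.1486 = 6.7295
Σp_Blueᵢ² = 0.07² + 0.14² + 0.10² + 0.17² + 0.10² + 0.20² + 0.22² = 0.0049 + 0.0196 + 0.0100 + 0.0289 + 0.0100 + 0.0400 + 0.0484 = 0.1618
B_Blue = 1 / 0.1618 = 6.1805
Σp_Coalᵢ² = 0.17² + 0.02² + 0.17² + 0.24² + 0.02² + 0.23² + 0.15² = 0.0289 + 0.0004 + 0.0289 + 0.0576 + 0.0004 + 0.0529 + 0.0225 = 0.1916
B_Coal = 1 / 0.1916 = 5.2192
Ranking by B (broadest → narrowest): Great Tit (6.73) > Blue Tit (6.18) > Coal Tit (5.22) > Marsh Tit (4.62)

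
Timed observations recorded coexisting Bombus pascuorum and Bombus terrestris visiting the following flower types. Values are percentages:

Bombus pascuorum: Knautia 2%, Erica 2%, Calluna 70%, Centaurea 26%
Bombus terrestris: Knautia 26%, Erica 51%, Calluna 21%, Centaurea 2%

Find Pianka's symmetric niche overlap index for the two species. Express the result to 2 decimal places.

Convert percentages to proportions (divide by 100).
Σ p₁ᵢp₂ᵢ = 0.0052 + 0.0102 + 0.1470 + 0.0052 = 0.1676
Σp_1ᵢ² = 0.02² + 0.02² + 0.70² + 0.26² = 0.0004 + 0.0004 + 0.4900 + 0.0676 = 0.5584
Σp_2ᵢ² = 0.26² + 0.51² + 0.21² + 0.02² = 0.0676 + 0.2601 + 0.0441 + 0.0004 = 0.3722
O = 0.1676 / √(0.5584 × 0.3722) = 0.1676 / 0.45589 = 0.3676

0.37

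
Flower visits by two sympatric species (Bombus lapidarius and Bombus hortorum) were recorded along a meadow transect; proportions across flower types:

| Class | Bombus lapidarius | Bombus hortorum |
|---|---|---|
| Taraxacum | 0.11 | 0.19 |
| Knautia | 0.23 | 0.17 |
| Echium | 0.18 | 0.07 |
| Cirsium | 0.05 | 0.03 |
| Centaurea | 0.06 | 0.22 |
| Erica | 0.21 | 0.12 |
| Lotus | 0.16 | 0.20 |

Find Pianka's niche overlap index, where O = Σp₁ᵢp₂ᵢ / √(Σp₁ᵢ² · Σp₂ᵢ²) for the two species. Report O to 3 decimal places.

Σ p₁ᵢp₂ᵢ = 0.0209 + 0.0391 + 0.0126 + 0.0015 + 0.0132 + 0.0252 + 0.0320 = 0.1445
Σp_1ᵢ² = 0.11² + 0.23² + 0.18² + 0.05² + 0.06² + 0.21² + 0.16² = 0.0121 + 0.0529 + 0.0324 + 0.0025 + 0.0036 + 0.0441 + 0.0256 = 0.1732
Σp_2ᵢ² = 0.19² + 0.17² + 0.07² + 0.03² + 0.22² + 0.12² + 0.20² = 0.0361 + 0.0289 + 0.0049 + 0.0009 + 0.0484 + 0.0144 + 0.0400 = 0.1736
O = 0.1445 / √(0.1732 × 0.1736) = 0.1445 / 0.173400 = 0.83333

0.833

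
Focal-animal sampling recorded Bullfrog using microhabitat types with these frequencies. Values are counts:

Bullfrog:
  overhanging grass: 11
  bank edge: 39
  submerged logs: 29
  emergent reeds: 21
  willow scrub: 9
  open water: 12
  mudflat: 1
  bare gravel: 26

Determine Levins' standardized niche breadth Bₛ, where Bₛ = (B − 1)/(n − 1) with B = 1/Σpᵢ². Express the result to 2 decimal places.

Proportions for Bullfrog (n=148): 11/148=0.0743, 39/148=0.2635, 29/148=0.1959, 21/148=0.1419, 9/148=0.0608, 12/148=0.0811, 1/148=0.0068, 26/148=0.1757
Σpᵢ² = 0.0743² + 0.2635² + 0.1959² + 0.1419² + 0.0608² + 0.0811² + 0.0068² + 0.1757² = 0.005520 + 0.069432 + 0.038377 + 0.020136 + 0.003697 + 0.006577 + 0.000046 + 0.030870 = 0.174655
B = 1 / 0.174655 = 5.7256
Bₛ = (B − 1)/(n − 1) = (5.7256 − 1)/(8 − 1) = 4.7256/7 = 0.6751

0.68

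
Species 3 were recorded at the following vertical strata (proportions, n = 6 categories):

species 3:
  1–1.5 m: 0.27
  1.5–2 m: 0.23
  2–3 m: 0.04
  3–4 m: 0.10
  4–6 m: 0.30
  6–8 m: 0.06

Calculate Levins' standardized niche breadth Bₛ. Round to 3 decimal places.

0.666

Σpᵢ² = 0.27² + 0.23² + 0.04² + 0.10² + 0.30² + 0.06² = 0.0729 + 0.0529 + 0.0016 + 0.0100 + 0.0900 + 0.0036 = 0.2310
B = 1 / 0.2310 = 4.32900
Bₛ = (B − 1)/(n − 1) = (4.32900 − 1)/(6 − 1) = 3.32900/5 = 0.66580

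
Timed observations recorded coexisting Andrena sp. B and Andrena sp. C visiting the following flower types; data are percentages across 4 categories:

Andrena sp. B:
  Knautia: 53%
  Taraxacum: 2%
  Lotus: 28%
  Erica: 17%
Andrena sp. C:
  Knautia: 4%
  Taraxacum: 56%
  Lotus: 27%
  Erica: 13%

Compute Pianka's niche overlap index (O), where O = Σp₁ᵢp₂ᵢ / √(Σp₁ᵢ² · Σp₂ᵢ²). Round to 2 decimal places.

Convert percentages to proportions (divide by 100).
Σ p₁ᵢp₂ᵢ = 0.0212 + 0.0112 + 0.0756 + 0.0221 = 0.1301
Σp_1ᵢ² = 0.53² + 0.02² + 0.28² + 0.17² = 0.2809 + 0.0004 + 0.0784 + 0.0289 = 0.3886
Σp_2ᵢ² = 0.04² + 0.56² + 0.27² + 0.13² = 0.0016 + 0.3136 + 0.0729 + 0.0169 = 0.4050
O = 0.1301 / √(0.3886 × 0.4050) = 0.1301 / 0.39672 = 0.3279

0.33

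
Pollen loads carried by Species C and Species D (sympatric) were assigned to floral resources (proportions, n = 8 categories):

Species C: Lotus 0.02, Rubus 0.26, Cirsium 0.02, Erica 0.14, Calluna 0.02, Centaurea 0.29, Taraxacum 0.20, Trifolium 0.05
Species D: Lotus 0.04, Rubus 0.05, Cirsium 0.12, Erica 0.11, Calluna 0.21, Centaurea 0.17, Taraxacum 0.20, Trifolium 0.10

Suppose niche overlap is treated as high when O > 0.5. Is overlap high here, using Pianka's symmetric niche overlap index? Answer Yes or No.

Σ p₁ᵢp₂ᵢ = 0.0008 + 0.0130 + 0.0024 + 0.0154 + 0.0042 + 0.0493 + 0.0400 + 0.0050 = 0.1301
Σp_1ᵢ² = 0.02² + 0.26² + 0.02² + 0.14² + 0.02² + 0.29² + 0.20² + 0.05² = 0.0004 + 0.0676 + 0.0004 + 0.0196 + 0.0004 + 0.0841 + 0.0400 + 0.0025 = 0.2150
Σp_2ᵢ² = 0.04² + 0.05² + 0.12² + 0.11² + 0.21² + 0.17² + 0.20² + 0.10² = 0.0016 + 0.0025 + 0.0144 + 0.0121 + 0.0441 + 0.0289 + 0.0400 + 0.0100 = 0.1536
O = 0.1301 / √(0.2150 × 0.1536) = 0.1301 / 0.18173 = 0.7159
O = 0.7159 > 0.5 → Yes.

Yes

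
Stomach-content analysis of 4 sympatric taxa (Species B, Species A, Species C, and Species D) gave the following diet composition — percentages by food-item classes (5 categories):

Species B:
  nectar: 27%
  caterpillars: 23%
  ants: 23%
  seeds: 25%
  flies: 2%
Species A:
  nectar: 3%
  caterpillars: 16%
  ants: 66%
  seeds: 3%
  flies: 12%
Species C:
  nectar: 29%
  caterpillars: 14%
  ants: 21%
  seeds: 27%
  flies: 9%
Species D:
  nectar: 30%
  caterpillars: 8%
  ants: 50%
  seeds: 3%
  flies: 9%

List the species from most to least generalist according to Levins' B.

Convert percentages to proportions (divide by 100).
Σp_Bᵢ² = 0.27² + 0.23² + 0.23² + 0.25² + 0.02² = 0.0729 + 0.0529 + 0.0529 + 0.0625 + 0.0004 = 0.2416
B_B = 1 / 0.2416 = 4.1391
Σp_Aᵢ² = 0.03² + 0.16² + 0.66² + 0.03² + 0.12² = 0.0009 + 0.0256 + 0.4356 + 0.0009 + 0.0144 = 0.4774
B_A = 1 / 0.4774 = 2.0947
Σp_Cᵢ² = 0.29² + 0.14² + 0.21² + 0.27² + 0.09² = 0.0841 + 0.0196 + 0.0441 + 0.0729 + 0.0081 = 0.2288
B_C = 1 / 0.2288 = 4.3706
Σp_Dᵢ² = 0.30² + 0.08² + 0.50² + 0.03² + 0.09² = 0.0900 + 0.0064 + 0.2500 + 0.0009 + 0.0081 = 0.3554
B_D = 1 / 0.3554 = 2.8137
Ranking by B (broadest → narrowest): Species C (4.37) > Species B (4.14) > Species D (2.81) > Species A (2.09)

Species C > Species B > Species D > Species A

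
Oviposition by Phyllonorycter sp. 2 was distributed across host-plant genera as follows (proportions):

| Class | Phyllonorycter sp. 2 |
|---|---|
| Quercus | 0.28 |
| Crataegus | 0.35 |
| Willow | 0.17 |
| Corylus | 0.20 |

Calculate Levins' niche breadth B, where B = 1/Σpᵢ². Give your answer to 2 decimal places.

3.71

Σpᵢ² = 0.28² + 0.35² + 0.17² + 0.20² = 0.0784 + 0.1225 + 0.0289 + 0.0400 = 0.2698
B = 1 / 0.2698 = 3.7064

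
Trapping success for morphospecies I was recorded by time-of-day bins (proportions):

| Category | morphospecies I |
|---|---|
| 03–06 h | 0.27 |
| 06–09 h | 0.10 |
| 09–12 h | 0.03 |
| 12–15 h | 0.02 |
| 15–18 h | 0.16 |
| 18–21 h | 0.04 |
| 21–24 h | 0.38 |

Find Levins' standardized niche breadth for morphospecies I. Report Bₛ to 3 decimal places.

Σpᵢ² = 0.27² + 0.10² + 0.03² + 0.02² + 0.16² + 0.04² + 0.38² = 0.0729 + 0.0100 + 0.0009 + 0.0004 + 0.0256 + 0.0016 + 0.1444 = 0.2558
B = 1 / 0.2558 = 3.90930
Bₛ = (B − 1)/(n − 1) = (3.90930 − 1)/(7 − 1) = 2.90930/6 = 0.48488

0.485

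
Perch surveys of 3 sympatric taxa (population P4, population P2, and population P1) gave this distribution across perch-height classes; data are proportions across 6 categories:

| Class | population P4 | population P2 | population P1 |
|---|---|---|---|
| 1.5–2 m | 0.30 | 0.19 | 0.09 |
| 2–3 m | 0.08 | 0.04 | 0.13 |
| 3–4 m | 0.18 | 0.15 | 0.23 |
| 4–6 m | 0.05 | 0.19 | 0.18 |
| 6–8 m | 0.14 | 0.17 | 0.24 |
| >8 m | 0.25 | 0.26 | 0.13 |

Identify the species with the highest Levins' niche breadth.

Σp_P4ᵢ² = 0.30² + 0.08² + 0.18² + 0.05² + 0.14² + 0.25² = 0.0900 + 0.0064 + 0.0324 + 0.0025 + 0.0196 + 0.0625 = 0.2134
B_P4 = 1 / 0.2134 = 4.6860
Σp_P2ᵢ² = 0.19² + 0.04² + 0.15² + 0.19² + 0.17² + 0.26² = 0.0361 + 0.0016 + 0.0225 + 0.0361 + 0.0289 + 0.0676 = 0.1928
B_P2 = 1 / 0.1928 = 5.1867
Σp_P1ᵢ² = 0.09² + 0.13² + 0.23² + 0.18² + 0.24² + 0.13² = 0.0081 + 0.0169 + 0.0529 + 0.0324 + 0.0576 + 0.0169 = 0.1848
B_P1 = 1 / 0.1848 = 5.4113
Highest B → broadest niche (most generalist): population P1 (B = 5.41).

population P1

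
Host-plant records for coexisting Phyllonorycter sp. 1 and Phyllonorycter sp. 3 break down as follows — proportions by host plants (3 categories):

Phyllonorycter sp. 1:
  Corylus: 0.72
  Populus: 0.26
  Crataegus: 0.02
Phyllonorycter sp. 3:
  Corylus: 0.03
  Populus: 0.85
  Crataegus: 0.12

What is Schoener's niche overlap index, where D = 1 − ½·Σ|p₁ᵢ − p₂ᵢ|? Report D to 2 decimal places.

0.31

Σ|p₁ᵢ − p₂ᵢ| = 0.69 + 0.59 + 0.10 = 1.38
D = 1 − ½ × 1.38 = 1 − 0.690 = 0.3100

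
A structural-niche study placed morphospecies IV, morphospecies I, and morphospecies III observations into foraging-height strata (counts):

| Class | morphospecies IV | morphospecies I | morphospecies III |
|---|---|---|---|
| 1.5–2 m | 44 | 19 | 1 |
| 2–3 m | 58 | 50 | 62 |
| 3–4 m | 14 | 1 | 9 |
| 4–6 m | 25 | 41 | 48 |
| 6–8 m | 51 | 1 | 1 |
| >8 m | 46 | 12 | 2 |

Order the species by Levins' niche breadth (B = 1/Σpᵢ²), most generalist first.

Proportions for morphospecies IV (n=238): 44/238=0.1849, 58/238=0.2437, 14/238=0.0588, 25/238=0.1050, 51/238=0.2143, 46/238=0.1933
Proportions for morphospecies I (n=124): 19/124=0.1532, 50/124=0.4032, 1/124=0.0081, 41/124=0.3306, 1/124=0.0081, 12/124=0.0968
Proportions for morphospecies III (n=123): 1/123=0.0081, 62/123=0.5041, 9/123=0.0732, 48/123=0.3902, 1/123=0.0081, 2/123=0.0163
Σp_IVᵢ² = 0.1849² + 0.2437² + 0.0588² + 0.1050² + 0.2143² + 0.1933² = 0.034188 + 0.059390 + 0.003457 + 0.011025 + 0.045924 + 0.037365 = 0.191349
B_IV = 1 / 0.191349 = 5.2261
Σp_Iᵢ² = 0.1532² + 0.4032² + 0.0081² + 0.3306² + 0.0081² + 0.0968² = 0.023470 + 0.162570 + 0.000066 + 0.109296 + 0.000066 + 0.009370 = 0.304838
B_I = 1 / 0.304838 = 3.2804
Σp_IIIᵢ² = 0.0081² + 0.5041² + 0.0732² + 0.3902² + 0.0081² + 0.0163² = 0.000066 + 0.254117 + 0.005358 + 0.152256 + 0.000066 + 0.000266 = 0.412129
B_III = 1 / 0.412129 = 2.4264
Ranking by B (broadest → narrowest): morphospecies IV (5.23) > morphospecies I (3.28) > morphospecies III (2.43)

morphospecies IV > morphospecies I > morphospecies III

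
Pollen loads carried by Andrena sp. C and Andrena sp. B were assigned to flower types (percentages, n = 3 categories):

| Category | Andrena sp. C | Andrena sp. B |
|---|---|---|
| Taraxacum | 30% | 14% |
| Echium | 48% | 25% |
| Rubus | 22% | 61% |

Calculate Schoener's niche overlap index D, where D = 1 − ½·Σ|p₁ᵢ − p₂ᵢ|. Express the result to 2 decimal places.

0.61

Convert percentages to proportions (divide by 100).
Σ|p₁ᵢ − p₂ᵢ| = 0.16 + 0.23 + 0.39 = 0.78
D = 1 − ½ × 0.78 = 1 − 0.390 = 0.6100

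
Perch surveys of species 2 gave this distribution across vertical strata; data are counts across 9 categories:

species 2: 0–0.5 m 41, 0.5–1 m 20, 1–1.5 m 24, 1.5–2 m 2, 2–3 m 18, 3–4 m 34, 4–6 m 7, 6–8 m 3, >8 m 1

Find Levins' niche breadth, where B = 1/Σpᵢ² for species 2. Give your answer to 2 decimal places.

Proportions for species 2 (n=150): 41/150=0.2733, 20/150=0.1333, 24/150=0.1600, 2/150=0.0133, 18/150=0.1200, 34/150=0.2267, 7/150=0.0467, 3/150=0.0200, 1/150=0.0067
Σpᵢ² = 0.2733² + 0.1333² + 0.1600² + 0.0133² + 0.1200² + 0.2267² + 0.0467² + 0.0200² + 0.0067² = 0.074693 + 0.017769 + 0.025600 + 0.000177 + 0.014400 + 0.051393 + 0.002181 + 0.000400 + 0.000045 = 0.186658
B = 1 / 0.186658 = 5.3574

5.36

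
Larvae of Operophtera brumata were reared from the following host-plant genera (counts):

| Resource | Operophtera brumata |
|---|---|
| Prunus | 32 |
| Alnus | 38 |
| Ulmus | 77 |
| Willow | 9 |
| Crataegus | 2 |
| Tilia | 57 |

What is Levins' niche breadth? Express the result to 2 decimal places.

3.94

Proportions for Operophtera brumata (n=215): 32/215=0.1488, 38/215=0.1767, 77/215=0.3581, 9/215=0.0419, 2/215=0.0093, 57/215=0.2651
Σpᵢ² = 0.1488² + 0.1767² + 0.3581² + 0.0419² + 0.0093² + 0.2651² = 0.022141 + 0.031223 + 0.128236 + 0.001756 + 0.000086 + 0.070278 = 0.253720
B = 1 / 0.253720 = 3.9414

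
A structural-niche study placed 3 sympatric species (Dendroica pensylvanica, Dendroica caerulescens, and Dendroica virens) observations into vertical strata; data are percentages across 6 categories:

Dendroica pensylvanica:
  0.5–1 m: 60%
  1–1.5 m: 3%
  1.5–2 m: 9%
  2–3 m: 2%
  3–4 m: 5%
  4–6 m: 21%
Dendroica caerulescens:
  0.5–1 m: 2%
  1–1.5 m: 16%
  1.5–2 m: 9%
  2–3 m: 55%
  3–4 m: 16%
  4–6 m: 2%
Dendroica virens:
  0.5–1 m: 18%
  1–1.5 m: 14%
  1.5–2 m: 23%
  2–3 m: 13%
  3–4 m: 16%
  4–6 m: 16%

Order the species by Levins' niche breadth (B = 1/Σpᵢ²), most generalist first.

Convert percentages to proportions (divide by 100).
Σp_pensᵢ² = 0.60² + 0.03² + 0.09² + 0.02² + 0.05² + 0.21² = 0.3600 + 0.0009 + 0.0081 + 0.0004 + 0.0025 + 0.0441 = 0.4160
B_pens = 1 / 0.4160 = 2.4038
Σp_caerᵢ² = 0.02² + 0.16² + 0.09² + 0.55² + 0.16² + 0.02² = 0.0004 + 0.0256 + 0.0081 + 0.3025 + 0.0256 + 0.0004 = 0.3626
B_caer = 1 / 0.3626 = 2.7579
Σp_vireᵢ² = 0.18² + 0.14² + 0.23² + 0.13² + 0.16² + 0.16² = 0.0324 + 0.0196 + 0.0529 + 0.0169 + 0.0256 + 0.0256 = 0.1730
B_vire = 1 / 0.1730 = 5.7803
Ranking by B (broadest → narrowest): Dendroica virens (5.78) > Dendroica caerulescens (2.76) > Dendroica pensylvanica (2.40)

Dendroica virens > Dendroica caerulescens > Dendroica pensylvanica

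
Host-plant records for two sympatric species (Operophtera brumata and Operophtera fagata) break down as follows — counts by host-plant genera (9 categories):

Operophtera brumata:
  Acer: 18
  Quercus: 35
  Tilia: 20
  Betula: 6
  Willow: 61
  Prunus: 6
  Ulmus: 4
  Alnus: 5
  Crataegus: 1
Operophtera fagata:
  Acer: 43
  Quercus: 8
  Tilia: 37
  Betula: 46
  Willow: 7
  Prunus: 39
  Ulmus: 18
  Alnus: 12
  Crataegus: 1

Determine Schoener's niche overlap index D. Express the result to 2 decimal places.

0.45

Proportions for Operophtera brumata (n=156): 18/156=0.1154, 35/156=0.2244, 20/156=0.1282, 6/156=0.0385, 61/156=0.3910, 6/156=0.0385, 4/156=0.0256, 5/156=0.0321, 1/156=0.0064
Proportions for Operophtera fagata (n=211): 43/211=0.2038, 8/211=0.0379, 37/211=0.1754, 46/211=0.2180, 7/211=0.0332, 39/211=0.1848, 18/211=0.0853, 12/211=0.0569, 1/211=0.0047
Σ|p₁ᵢ − p₂ᵢ| = 0.0884 + 0.1865 + 0.0472 + 0.1795 + 0.3578 + 0.1463 + 0.0597 + 0.0248 + 0.0017 = 1.0919
D = 1 − ½ × 1.0919 = 1 − 0.54595 = 0.45405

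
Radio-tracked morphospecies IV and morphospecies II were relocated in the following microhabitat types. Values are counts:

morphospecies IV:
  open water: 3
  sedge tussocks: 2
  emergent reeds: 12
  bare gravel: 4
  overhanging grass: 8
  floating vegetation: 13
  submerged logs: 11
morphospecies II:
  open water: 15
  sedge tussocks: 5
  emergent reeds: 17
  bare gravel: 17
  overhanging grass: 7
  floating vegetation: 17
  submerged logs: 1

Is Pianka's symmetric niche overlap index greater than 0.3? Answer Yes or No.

Proportions for morphospecies IV (n=53): 3/53=0.0566, 2/53=0.0377, 12/53=0.2264, 4/53=0.0755, 8/53=0.1509, 13/53=0.2453, 11/53=0.2075
Proportions for morphospecies II (n=79): 15/79=0.1899, 5/79=0.0633, 17/79=0.2152, 17/79=0.2152, 7/79=0.0886, 17/79=0.2152, 1/79=0.0127
Σ p₁ᵢp₂ᵢ = 0.010748 + 0.002386 + 0.048721 + 0.016248 + 0.013370 + 0.052789 + 0.002635 = 0.146897
Σp_1ᵢ² = 0.0566² + 0.0377² + 0.2264² + 0.0755² + 0.1509² + 0.2453² + 0.2075² = 0.003204 + 0.001421 + 0.051257 + 0.005700 + 0.022771 + 0.060172 + 0.043056 = 0.187581
Σp_2ᵢ² = 0.1899² + 0.0633² + 0.2152² + 0.2152² + 0.0886² + 0.2152² + 0.0127² = 0.036062 + 0.004007 + 0.046311 + 0.046311 + 0.007850 + 0.046311 + 0.000161 = 0.187013
O = 0.146897 / √(0.187581 × 0.187013) = 0.146897 / 0.1872968 = 0.7843
O = 0.7843 > 0.3 → Yes.

Yes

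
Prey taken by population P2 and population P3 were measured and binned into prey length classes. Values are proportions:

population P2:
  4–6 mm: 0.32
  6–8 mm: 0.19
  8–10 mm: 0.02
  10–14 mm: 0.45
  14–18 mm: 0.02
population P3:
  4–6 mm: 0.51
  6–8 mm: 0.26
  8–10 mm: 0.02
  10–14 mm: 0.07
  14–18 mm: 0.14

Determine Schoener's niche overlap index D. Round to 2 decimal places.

Σ|p₁ᵢ − p₂ᵢ| = 0.19 + 0.07 + 0.00 + 0.38 + 0.12 = 0.76
D = 1 − ½ × 0.76 = 1 − 0.380 = 0.6200

0.62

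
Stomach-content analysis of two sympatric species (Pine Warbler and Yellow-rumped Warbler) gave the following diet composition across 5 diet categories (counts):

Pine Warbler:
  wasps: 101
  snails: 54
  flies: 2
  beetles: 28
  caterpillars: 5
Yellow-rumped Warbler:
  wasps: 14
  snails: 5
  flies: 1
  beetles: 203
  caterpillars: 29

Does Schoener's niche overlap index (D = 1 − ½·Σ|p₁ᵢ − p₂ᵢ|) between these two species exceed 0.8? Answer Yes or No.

Proportions for Pine Warbler (n=190): 101/190=0.5316, 54/190=0.2842, 2/190=0.0105, 28/190=0.1474, 5/190=0.0263
Proportions for Yellow-rumped Warbler (n=252): 14/252=0.0556, 5/252=0.0198, 1/252=0.0040, 203/252=0.8056, 29/252=0.1151
Σ|p₁ᵢ − p₂ᵢ| = 0.4760 + 0.2644 + 0.0065 + 0.6582 + 0.0888 = 1.4939
D = 1 − ½ × 1.4939 = 1 − 0.74695 = 0.25305
D = 0.25305 < 0.8 → No.

No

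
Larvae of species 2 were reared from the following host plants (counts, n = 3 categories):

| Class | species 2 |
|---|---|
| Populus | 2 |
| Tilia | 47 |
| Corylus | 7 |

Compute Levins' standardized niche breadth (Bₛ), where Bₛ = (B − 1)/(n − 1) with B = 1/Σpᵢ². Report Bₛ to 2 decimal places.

0.19

Proportions for species 2 (n=56): 2/56=0.0357, 47/56=0.8393, 7/56=0.1250
Σpᵢ² = 0.0357² + 0.8393² + 0.1250² = 0.001274 + 0.704424 + 0.015625 = 0.721323
B = 1 / 0.721323 = 1.3863
Bₛ = (B − 1)/(n − 1) = (1.3863 − 1)/(3 − 1) = 0.3863/2 = 0.1932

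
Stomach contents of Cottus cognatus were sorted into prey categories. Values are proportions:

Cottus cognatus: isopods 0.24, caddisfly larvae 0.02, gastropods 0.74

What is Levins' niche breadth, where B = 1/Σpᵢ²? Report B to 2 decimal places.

Σpᵢ² = 0.24² + 0.02² + 0.74² = 0.0576 + 0.0004 + 0.5476 = 0.6056
B = 1 / 0.6056 = 1.6513

1.65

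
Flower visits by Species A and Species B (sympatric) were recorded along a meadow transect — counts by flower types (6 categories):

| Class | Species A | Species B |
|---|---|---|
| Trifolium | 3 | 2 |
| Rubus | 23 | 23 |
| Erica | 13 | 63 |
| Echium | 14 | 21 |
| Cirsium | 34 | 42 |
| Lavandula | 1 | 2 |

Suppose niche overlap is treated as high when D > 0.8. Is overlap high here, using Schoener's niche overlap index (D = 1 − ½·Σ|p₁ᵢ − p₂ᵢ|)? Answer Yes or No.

No

Proportions for Species A (n=88): 3/88=0.0341, 23/88=0.2614, 13/88=0.1477, 14/88=0.1591, 34/88=0.3864, 1/88=0.0114
Proportions for Species B (n=153): 2/153=0.0131, 23/153=0.1503, 63/153=0.4118, 21/153=0.1373, 42/153=0.2745, 2/153=0.0131
Σ|p₁ᵢ − p₂ᵢ| = 0.0210 + 0.1111 + 0.2641 + 0.0218 + 0.1119 + 0.0017 = 0.5316
D = 1 − ½ × 0.5316 = 1 − 0.26580 = 0.73420
D = 0.73420 < 0.8 → No.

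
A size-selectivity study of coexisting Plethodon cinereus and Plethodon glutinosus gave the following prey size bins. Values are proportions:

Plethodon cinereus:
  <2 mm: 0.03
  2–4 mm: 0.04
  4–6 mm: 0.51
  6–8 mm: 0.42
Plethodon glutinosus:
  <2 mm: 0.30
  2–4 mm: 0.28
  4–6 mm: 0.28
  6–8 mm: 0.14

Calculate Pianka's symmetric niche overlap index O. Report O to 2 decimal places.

Σ p₁ᵢp₂ᵢ = 0.0090 + 0.0112 + 0.1428 + 0.0588 = 0.2218
Σp_1ᵢ² = 0.03² + 0.04² + 0.51² + 0.42² = 0.0009 + 0.0016 + 0.2601 + 0.1764 = 0.4390
Σp_2ᵢ² = 0.30² + 0.28² + 0.28² + 0.14² = 0.0900 + 0.0784 + 0.0784 + 0.0196 = 0.2664
O = 0.2218 / √(0.4390 × 0.2664) = 0.2218 / 0.34198 = 0.6486

0.65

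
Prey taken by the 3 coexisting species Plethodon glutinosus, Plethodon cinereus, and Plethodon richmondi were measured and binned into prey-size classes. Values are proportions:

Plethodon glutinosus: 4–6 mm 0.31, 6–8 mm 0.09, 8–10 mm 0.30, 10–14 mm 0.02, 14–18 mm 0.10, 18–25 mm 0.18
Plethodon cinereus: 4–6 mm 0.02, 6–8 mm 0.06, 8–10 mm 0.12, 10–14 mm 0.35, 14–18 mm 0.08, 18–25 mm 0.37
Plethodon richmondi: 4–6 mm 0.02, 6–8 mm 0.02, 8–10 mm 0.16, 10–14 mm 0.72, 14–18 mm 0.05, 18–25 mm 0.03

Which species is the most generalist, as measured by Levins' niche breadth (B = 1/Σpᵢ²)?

Σp_glutᵢ² = 0.31² + 0.09² + 0.30² + 0.02² + 0.10² + 0.18² = 0.0961 + 0.0081 + 0.0900 + 0.0004 + 0.0100 + 0.0324 = 0.2370
B_glut = 1 / 0.2370 = 4.2194
Σp_cineᵢ² = 0.02² + 0.06² + 0.12² + 0.35² + 0.08² + 0.37² = 0.0004 + 0.0036 + 0.0144 + 0.1225 + 0.0064 + 0.1369 = 0.2842
B_cine = 1 / 0.2842 = 3.5186
Σp_richᵢ² = 0.02² + 0.02² + 0.16² + 0.72² + 0.05² + 0.03² = 0.0004 + 0.0004 + 0.0256 + 0.5184 + 0.0025 + 0.0009 = 0.5482
B_rich = 1 / 0.5482 = 1.8242
Highest B → broadest niche (most generalist): Plethodon glutinosus (B = 4.22).

Plethodon glutinosus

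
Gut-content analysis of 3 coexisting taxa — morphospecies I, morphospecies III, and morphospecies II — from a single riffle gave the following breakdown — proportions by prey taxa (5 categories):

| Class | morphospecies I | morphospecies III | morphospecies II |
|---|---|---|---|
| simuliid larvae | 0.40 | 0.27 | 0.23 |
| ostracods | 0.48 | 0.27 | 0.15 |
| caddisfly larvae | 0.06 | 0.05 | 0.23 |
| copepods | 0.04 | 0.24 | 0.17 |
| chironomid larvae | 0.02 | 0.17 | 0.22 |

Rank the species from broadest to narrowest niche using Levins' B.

Σp_Iᵢ² = 0.40² + 0.48² + 0.06² + 0.04² + 0.02² = 0.1600 + 0.2304 + 0.0036 + 0.0016 + 0.0004 = 0.3960
B_I = 1 / 0.3960 = 2.5253
Σp_IIIᵢ² = 0.27² + 0.27² + 0.05² + 0.24² + 0.17² = 0.0729 + 0.0729 + 0.0025 + 0.0576 + 0.0289 = 0.2348
B_III = 1 / 0.2348 = 4.2589
Σp_IIᵢ² = 0.23² + 0.15² + 0.23² + 0.17² + 0.22² = 0.0529 + 0.0225 + 0.0529 + 0.0289 + 0.0484 = 0.2056
B_II = 1 / 0.2056 = 4.8638
Ranking by B (broadest → narrowest): morphospecies II (4.86) > morphospecies III (4.26) > morphospecies I (2.53)

morphospecies II > morphospecies III > morphospecies I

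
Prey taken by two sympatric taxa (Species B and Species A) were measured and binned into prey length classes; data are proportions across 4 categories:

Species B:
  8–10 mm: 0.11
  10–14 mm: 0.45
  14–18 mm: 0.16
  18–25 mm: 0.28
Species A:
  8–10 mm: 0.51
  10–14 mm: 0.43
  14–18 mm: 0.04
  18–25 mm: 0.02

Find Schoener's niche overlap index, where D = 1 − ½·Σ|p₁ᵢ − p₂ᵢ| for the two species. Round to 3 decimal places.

0.600

Σ|p₁ᵢ − p₂ᵢ| = 0.40 + 0.02 + 0.12 + 0.26 = 0.80
D = 1 − ½ × 0.80 = 1 − 0.400 = 0.60000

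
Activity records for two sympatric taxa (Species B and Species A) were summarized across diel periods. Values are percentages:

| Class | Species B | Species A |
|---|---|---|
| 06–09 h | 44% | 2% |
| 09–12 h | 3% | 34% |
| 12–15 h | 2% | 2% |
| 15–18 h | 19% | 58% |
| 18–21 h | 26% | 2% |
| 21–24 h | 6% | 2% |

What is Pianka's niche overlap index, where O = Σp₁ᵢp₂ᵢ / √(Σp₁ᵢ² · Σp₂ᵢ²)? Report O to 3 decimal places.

0.367

Convert percentages to proportions (divide by 100).
Σ p₁ᵢp₂ᵢ = 0.0088 + 0.0102 + 0.0004 + 0.1102 + 0.0052 + 0.0012 = 0.1360
Σp_1ᵢ² = 0.44² + 0.03² + 0.02² + 0.19² + 0.26² + 0.06² = 0.1936 + 0.0009 + 0.0004 + 0.0361 + 0.0676 + 0.0036 = 0.3022
Σp_2ᵢ² = 0.02² + 0.34² + 0.02² + 0.58² + 0.02² + 0.02² = 0.0004 + 0.1156 + 0.0004 + 0.3364 + 0.0004 + 0.0004 = 0.4536
O = 0.1360 / √(0.3022 × 0.4536) = 0.1360 / 0.370240 = 0.36733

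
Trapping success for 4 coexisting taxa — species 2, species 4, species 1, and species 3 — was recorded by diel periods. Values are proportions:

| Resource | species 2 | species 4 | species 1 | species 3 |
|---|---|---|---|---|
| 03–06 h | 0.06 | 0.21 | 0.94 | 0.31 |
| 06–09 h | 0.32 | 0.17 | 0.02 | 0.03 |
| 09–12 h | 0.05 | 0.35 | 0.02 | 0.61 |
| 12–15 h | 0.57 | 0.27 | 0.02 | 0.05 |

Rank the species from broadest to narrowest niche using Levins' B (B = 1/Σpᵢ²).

species 4 > species 2 > species 3 > species 1

Σp_2ᵢ² = 0.06² + 0.32² + 0.05² + 0.57² = 0.0036 + 0.1024 + 0.0025 + 0.3249 = 0.4334
B_2 = 1 / 0.4334 = 2.3073
Σp_4ᵢ² = 0.21² + 0.17² + 0.35² + 0.27² = 0.0441 + 0.0289 + 0.1225 + 0.0729 = 0.2684
B_4 = 1 / 0.2684 = 3.7258
Σp_1ᵢ² = 0.94² + 0.02² + 0.02² + 0.02² = 0.8836 + 0.0004 + 0.0004 + 0.0004 = 0.8848
B_1 = 1 / 0.8848 = 1.1302
Σp_3ᵢ² = 0.31² + 0.03² + 0.61² + 0.05² = 0.0961 + 0.0009 + 0.3721 + 0.0025 = 0.4716
B_3 = 1 / 0.4716 = 2.1204
Ranking by B (broadest → narrowest): species 4 (3.73) > species 2 (2.31) > species 3 (2.12) > species 1 (1.13)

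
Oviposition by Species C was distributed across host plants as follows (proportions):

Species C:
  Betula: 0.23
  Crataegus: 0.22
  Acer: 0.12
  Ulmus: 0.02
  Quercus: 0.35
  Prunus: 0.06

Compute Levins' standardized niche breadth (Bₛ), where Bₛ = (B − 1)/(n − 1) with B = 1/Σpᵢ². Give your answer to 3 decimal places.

Σpᵢ² = 0.23² + 0.22² + 0.12² + 0.02² + 0.35² + 0.06² = 0.0529 + 0.0484 + 0.0144 + 0.0004 + 0.1225 + 0.0036 = 0.2422
B = 1 / 0.2422 = 4.12882
Bₛ = (B − 1)/(n − 1) = (4.12882 − 1)/(6 − 1) = 3.12882/5 = 0.62576

0.626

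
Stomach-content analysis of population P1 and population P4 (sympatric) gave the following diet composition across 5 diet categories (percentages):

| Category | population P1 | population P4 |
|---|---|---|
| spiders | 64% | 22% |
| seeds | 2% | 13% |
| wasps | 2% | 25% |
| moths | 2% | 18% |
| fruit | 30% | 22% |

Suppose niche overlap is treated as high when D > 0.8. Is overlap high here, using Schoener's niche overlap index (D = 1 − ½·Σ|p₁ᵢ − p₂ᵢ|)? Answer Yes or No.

No

Convert percentages to proportions (divide by 100).
Σ|p₁ᵢ − p₂ᵢ| = 0.42 + 0.11 + 0.23 + 0.16 + 0.08 = 1.00
D = 1 − ½ × 1.00 = 1 − 0.500 = 0.5000
D = 0.5000 < 0.8 → No.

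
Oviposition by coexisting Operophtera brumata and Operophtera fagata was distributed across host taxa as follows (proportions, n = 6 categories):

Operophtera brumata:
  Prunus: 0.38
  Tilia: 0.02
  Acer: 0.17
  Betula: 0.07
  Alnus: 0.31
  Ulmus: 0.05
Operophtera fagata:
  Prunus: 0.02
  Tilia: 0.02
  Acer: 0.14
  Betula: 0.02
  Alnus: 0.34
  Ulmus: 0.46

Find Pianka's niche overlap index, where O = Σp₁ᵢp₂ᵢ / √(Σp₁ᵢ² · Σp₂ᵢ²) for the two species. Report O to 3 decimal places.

0.520

Σ p₁ᵢp₂ᵢ = 0.0076 + 0.0004 + 0.0238 + 0.0014 + 0.1054 + 0.0230 = 0.1616
Σp_1ᵢ² = 0.38² + 0.02² + 0.17² + 0.07² + 0.31² + 0.05² = 0.1444 + 0.0004 + 0.0289 + 0.0049 + 0.0961 + 0.0025 = 0.2772
Σp_2ᵢ² = 0.02² + 0.02² + 0.14² + 0.02² + 0.34² + 0.46² = 0.0004 + 0.0004 + 0.0196 + 0.0004 + 0.1156 + 0.2116 = 0.3480
O = 0.1616 / √(0.2772 × 0.3480) = 0.1616 / 0.310589 = 0.52030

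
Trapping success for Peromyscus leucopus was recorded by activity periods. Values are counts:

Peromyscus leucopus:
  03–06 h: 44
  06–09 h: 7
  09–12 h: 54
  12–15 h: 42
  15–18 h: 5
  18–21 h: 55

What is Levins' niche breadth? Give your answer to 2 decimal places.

4.41

Proportions for Peromyscus leucopus (n=207): 44/207=0.2126, 7/207=0.0338, 54/207=0.2609, 42/207=0.2029, 5/207=0.0242, 55/207=0.2657
Σpᵢ² = 0.2126² + 0.0338² + 0.2609² + 0.2029² + 0.0242² + 0.2657² = 0.045199 + 0.001142 + 0.068069 + 0.041168 + 0.000586 + 0.070596 = 0.226760
B = 1 / 0.226760 = 4.4099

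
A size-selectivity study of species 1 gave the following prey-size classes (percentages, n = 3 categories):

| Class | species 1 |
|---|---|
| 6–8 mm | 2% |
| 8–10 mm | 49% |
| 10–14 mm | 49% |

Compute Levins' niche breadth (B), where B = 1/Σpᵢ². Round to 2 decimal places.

2.08

Convert percentages to proportions (divide by 100).
Σpᵢ² = 0.02² + 0.49² + 0.49² = 0.0004 + 0.2401 + 0.2401 = 0.4806
B = 1 / 0.4806 = 2.0807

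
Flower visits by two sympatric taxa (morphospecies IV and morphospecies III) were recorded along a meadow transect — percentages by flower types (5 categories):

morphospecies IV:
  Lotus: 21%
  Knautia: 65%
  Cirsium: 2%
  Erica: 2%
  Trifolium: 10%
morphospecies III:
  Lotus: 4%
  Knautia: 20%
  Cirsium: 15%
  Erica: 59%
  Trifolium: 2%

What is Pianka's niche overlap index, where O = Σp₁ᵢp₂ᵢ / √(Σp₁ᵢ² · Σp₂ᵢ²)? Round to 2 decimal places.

0.35

Convert percentages to proportions (divide by 100).
Σ p₁ᵢp₂ᵢ = 0.0084 + 0.1300 + 0.0030 + 0.0118 + 0.0020 = 0.1552
Σp_1ᵢ² = 0.21² + 0.65² + 0.02² + 0.02² + 0.10² = 0.0441 + 0.4225 + 0.0004 + 0.0004 + 0.0100 = 0.4774
Σp_2ᵢ² = 0.04² + 0.20² + 0.15² + 0.59² + 0.02² = 0.0016 + 0.0400 + 0.0225 + 0.3481 + 0.0004 = 0.4126
O = 0.1552 / √(0.4774 × 0.4126) = 0.1552 / 0.44382 = 0.3497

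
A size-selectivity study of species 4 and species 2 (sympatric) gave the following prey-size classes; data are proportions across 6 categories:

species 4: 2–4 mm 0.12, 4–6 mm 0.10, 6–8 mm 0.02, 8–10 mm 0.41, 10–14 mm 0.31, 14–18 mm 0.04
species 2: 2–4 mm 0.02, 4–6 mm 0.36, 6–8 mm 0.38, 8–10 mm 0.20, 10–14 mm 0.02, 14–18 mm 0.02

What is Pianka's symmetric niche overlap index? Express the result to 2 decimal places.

Σ p₁ᵢp₂ᵢ = 0.0024 + 0.0360 + 0.0076 + 0.0820 + 0.0062 + 0.0008 = 0.1350
Σp_1ᵢ² = 0.12² + 0.10² + 0.02² + 0.41² + 0.31² + 0.04² = 0.0144 + 0.0100 + 0.0004 + 0.1681 + 0.0961 + 0.0016 = 0.2906
Σp_2ᵢ² = 0.02² + 0.36² + 0.38² + 0.20² + 0.02² + 0.02² = 0.0004 + 0.1296 + 0.1444 + 0.0400 + 0.0004 + 0.0004 = 0.3152
O = 0.1350 / √(0.2906 × 0.3152) = 0.1350 / 0.30265 = 0.4461

0.45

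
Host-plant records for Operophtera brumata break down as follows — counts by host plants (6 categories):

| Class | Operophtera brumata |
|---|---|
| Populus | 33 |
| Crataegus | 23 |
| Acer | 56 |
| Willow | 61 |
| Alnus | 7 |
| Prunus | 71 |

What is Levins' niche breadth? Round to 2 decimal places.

Proportions for Operophtera brumata (n=251): 33/251=0.1315, 23/251=0.0916, 56/251=0.2231, 61/251=0.2430, 7/251=0.0279, 71/251=0.2829
Σpᵢ² = 0.1315² + 0.0916² + 0.2231² + 0.2430² + 0.0279² + 0.2829² = 0.017292 + 0.008391 + 0.049774 + 0.059049 + 0.000778 + 0.080032 = 0.215316
B = 1 / 0.215316 = 4.6443

4.64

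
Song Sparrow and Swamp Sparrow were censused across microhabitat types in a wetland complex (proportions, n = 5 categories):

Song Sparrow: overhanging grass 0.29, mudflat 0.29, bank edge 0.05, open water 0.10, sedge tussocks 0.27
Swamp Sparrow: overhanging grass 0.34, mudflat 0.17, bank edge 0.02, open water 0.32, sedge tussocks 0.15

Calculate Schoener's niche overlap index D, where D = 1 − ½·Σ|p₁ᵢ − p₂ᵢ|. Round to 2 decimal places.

Σ|p₁ᵢ − p₂ᵢ| = 0.05 + 0.12 + 0.03 + 0.22 + 0.12 = 0.54
D = 1 − ½ × 0.54 = 1 − 0.270 = 0.7300

0.73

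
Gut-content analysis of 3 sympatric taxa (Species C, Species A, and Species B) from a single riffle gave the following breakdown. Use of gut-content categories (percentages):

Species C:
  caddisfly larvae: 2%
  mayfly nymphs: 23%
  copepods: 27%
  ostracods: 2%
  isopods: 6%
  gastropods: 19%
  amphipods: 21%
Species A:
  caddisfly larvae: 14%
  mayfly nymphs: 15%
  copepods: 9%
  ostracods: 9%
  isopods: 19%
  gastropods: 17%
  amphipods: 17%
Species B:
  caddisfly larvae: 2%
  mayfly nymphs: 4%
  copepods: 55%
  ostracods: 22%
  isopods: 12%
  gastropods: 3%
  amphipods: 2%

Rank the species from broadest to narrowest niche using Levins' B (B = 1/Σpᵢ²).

Convert percentages to proportions (divide by 100).
Σp_Cᵢ² = 0.02² + 0.23² + 0.27² + 0.02² + 0.06² + 0.19² + 0.21² = 0.0004 + 0.0529 + 0.0729 + 0.0004 + 0.0036 + 0.0361 + 0.0441 = 0.2104
B_C = 1 / 0.2104 = 4.7529
Σp_Aᵢ² = 0.14² + 0.15² + 0.09² + 0.09² + 0.19² + 0.17² + 0.17² = 0.0196 + 0.0225 + 0.0081 + 0.0081 + 0.0361 + 0.0289 + 0.0289 = 0.1522
B_A = 1 / 0.1522 = 6.5703
Σp_Bᵢ² = 0.02² + 0.04² + 0.55² + 0.22² + 0.12² + 0.03² + 0.02² = 0.0004 + 0.0016 + 0.3025 + 0.0484 + 0.0144 + 0.0009 + 0.0004 = 0.3686
B_B = 1 / 0.3686 = 2.7130
Ranking by B (broadest → narrowest): Species A (6.57) > Species C (4.75) > Species B (2.71)

Species A > Species C > Species B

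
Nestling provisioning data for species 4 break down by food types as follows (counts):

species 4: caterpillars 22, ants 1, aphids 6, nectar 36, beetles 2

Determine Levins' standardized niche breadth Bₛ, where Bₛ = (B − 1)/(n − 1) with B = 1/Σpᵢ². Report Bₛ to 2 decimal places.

Proportions for species 4 (n=67): 22/67=0.3284, 1/67=0.0149, 6/67=0.0896, 36/67=0.5373, 2/67=0.0299
Σpᵢ² = 0.3284² + 0.0149² + 0.0896² + 0.5373² + 0.0299² = 0.107847 + 0.000222 + 0.008028 + 0.288691 + 0.000894 = 0.405682
B = 1 / 0.405682 = 2.4650
Bₛ = (B − 1)/(n − 1) = (2.4650 − 1)/(5 − 1) = 1.4650/4 = 0.3663

0.37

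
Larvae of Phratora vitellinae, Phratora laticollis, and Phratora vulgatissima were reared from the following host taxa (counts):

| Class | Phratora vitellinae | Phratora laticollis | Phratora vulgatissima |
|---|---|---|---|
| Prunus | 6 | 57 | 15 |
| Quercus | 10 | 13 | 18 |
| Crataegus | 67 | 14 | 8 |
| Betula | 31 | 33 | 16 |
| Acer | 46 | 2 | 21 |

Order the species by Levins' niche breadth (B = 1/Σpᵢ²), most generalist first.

Proportions for Phratora vitellinae (n=160): 6/160=0.0375, 10/160=0.0625, 67/160=0.4188, 31/160=0.1938, 46/160=0.2875
Proportions for Phratora laticollis (n=119): 57/119=0.4790, 13/119=0.1092, 14/119=0.1176, 33/119=0.2773, 2/119=0.0168
Proportions for Phratora vulgatissima (n=78): 15/78=0.1923, 18/78=0.2308, 8/78=0.1026, 16/78=0.2051, 21/78=0.2692
Σp_viteᵢ² = 0.0375² + 0.0625² + 0.4188² + 0.1938² + 0.2875² = 0.001406 + 0.003906 + 0.175393 + 0.037558 + 0.082656 = 0.300919
B_vite = 1 / 0.300919 = 3.3232
Σp_latiᵢ² = 0.4790² + 0.1092² + 0.1176² + 0.2773² + 0.0168² = 0.229441 + 0.011925 + 0.013830 + 0.076895 + 0.000282 = 0.332373
B_lati = 1 / 0.332373 = 3.0087
Σp_vulgᵢ² = 0.1923² + 0.2308² + 0.1026² + 0.2051² + 0.2692² = 0.036979 + 0.053269 + 0.010527 + 0.042066 + 0.072469 = 0.215310
B_vulg = 1 / 0.215310 = 4.6445
Ranking by B (broadest → narrowest): Phratora vulgatissima (4.64) > Phratora vitellinae (3.32) > Phratora laticollis (3.01)

Phratora vulgatissima > Phratora vitellinae > Phratora laticollis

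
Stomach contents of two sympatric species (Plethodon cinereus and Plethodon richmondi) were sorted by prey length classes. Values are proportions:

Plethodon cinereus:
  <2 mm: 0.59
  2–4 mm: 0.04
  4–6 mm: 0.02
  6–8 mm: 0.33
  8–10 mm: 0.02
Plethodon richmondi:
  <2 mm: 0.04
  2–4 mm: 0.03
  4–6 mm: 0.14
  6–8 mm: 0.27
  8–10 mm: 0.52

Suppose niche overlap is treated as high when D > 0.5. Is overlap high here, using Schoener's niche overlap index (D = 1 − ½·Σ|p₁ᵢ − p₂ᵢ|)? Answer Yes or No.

Σ|p₁ᵢ − p₂ᵢ| = 0.55 + 0.01 + 0.12 + 0.06 + 0.50 = 1.24
D = 1 − ½ × 1.24 = 1 − 0.620 = 0.3800
D = 0.3800 < 0.5 → No.

No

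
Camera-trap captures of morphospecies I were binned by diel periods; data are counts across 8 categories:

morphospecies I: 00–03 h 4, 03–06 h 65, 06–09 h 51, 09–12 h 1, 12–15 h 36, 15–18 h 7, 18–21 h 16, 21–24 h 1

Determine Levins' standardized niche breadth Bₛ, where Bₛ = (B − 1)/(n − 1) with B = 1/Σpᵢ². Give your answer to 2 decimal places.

Proportions for morphospecies I (n=181): 4/181=0.0221, 65/181=0.3591, 51/181=0.2818, 1/181=0.0055, 36/181=0.1989, 7/181=0.0387, 16/181=0.0884, 1/181=0.0055
Σpᵢ² = 0.0221² + 0.3591² + 0.2818² + 0.0055² + 0.1989² + 0.0387² + 0.0884² + 0.0055² = 0.000488 + 0.128953 + 0.079411 + 0.000030 + 0.039561 + 0.001498 + 0.007815 + 0.000030 = 0.257786
B = 1 / 0.257786 = 3.8792
Bₛ = (B − 1)/(n − 1) = (3.8792 − 1)/(8 − 1) = 2.8792/7 = 0.4113

0.41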